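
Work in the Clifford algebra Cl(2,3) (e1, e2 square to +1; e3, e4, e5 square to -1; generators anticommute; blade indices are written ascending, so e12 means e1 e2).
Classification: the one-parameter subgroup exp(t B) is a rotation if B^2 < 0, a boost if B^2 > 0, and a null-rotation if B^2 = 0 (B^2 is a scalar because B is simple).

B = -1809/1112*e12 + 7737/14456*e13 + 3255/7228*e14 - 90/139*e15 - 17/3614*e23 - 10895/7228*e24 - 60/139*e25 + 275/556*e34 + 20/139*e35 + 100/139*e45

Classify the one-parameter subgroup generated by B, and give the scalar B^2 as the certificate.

B^2 term by term: the squares give (-1809/1112)^2*(e12)^2 + (7737/14456)^2*(e13)^2 + (3255/7228)^2*(e14)^2 + (-90/139)^2*(e15)^2 + (-17/3614)^2*(e23)^2 + (-10895/7228)^2*(e24)^2 + (-60/139)^2*(e25)^2 + (275/556)^2*(e34)^2 + (20/139)^2*(e35)^2 + (100/139)^2*(e45)^2 = 3272481/1236544*(-1) + 59861169/208975936*(+1) + 10595025/52243984*(+1) + 8100/19321*(+1) + 289/13060996*(+1) + 118701025/52243984*(+1) + 3600/19321*(+1) + 75625/309136*(-1) + 400/19321*(-1) + 10000/19321*(-1) = -1/16 (each basis 2-blade squares to minus the product of its generators' squares); cross terms between blades sharing an index anticommute and cancel; the commuting (index-disjoint) pairs give grade-4 terms 2*c*c'*(blade product), which cancel blade by blade — e1234: -497475/309136 + 84294615/52243984 - 55335/13060996 = 0; e1235: -9045/19321 + 116055/251173 + 1530/251173 = 0; e1245: -45225/19321 + 97650/251173 + 490275/251173 = 0; e1345: 193425/251173 - 32550/251173 - 12375/19321 = 0; e2345: -1700/251173 + 108950/251173 - 8250/19321 = 0 — confirming B is simple. So B^2 = -1/16.
Answer: rotation, certificate B^2 = -1/16. The scalar -1/16 is the complete invariant here: its sign names the subgroup type.


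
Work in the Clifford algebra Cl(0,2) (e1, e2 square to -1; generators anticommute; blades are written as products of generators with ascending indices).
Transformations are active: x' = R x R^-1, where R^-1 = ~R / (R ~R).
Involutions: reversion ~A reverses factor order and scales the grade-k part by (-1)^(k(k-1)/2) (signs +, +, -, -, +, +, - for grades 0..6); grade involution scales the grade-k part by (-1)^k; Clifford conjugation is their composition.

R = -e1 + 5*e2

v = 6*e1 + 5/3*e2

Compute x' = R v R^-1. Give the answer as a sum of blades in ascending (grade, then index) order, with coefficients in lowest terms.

~R = -e1 + 5*e2, and R ~R = -26, so R^-1 = ~R / (-26).
R v = -7/3 - 95/3*e1 e2
Answer: -241/39*e1 - 10/13*e2


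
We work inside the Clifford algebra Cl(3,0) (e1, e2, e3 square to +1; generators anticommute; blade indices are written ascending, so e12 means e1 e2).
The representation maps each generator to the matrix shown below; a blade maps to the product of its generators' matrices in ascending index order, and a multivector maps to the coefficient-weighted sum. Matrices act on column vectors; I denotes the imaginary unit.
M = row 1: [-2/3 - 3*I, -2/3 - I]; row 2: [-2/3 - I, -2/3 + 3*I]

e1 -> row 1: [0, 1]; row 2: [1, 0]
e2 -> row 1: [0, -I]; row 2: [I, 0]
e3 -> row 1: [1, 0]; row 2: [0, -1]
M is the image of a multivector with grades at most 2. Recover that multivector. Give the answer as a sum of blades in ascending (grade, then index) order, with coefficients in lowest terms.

Method: 1, rho(e1), rho(e2), rho(e3) form a trace-orthogonal basis of the 2x2 complex matrices (tr(X Y) = 2 if X = Y, else 0), so M = m0*1 + m1*rho(e1) + m2*rho(e2) + m3*rho(e3) with m0 = tr(M)/2 = -2/3, m1 = tr(M rho(e1))/2 = -2/3 - I, m2 = tr(M rho(e2))/2 = 0, m3 = tr(M rho(e3))/2 = -3*I.
Multiplying table entries, the bivector images are rho(e12) = I*rho(e3), rho(e13) = -I*rho(e2), rho(e23) = I*rho(e1); with real blade coefficients the real parts of m0..m3 are the coefficients of 1, e1, e2, e3 and the imaginary parts give the bivectors (e23: Im m1, e13: -Im m2, e12: Im m3).
Answer: -2/3 - 2/3*e1 - 3*e12 - e23


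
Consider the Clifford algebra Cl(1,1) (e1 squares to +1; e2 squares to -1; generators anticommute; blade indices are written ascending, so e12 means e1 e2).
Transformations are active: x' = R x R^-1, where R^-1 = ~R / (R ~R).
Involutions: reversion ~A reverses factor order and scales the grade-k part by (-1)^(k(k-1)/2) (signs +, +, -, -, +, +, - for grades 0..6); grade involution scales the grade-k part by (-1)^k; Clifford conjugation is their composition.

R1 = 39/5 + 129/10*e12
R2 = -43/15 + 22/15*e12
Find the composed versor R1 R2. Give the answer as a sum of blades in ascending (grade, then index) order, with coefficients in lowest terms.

Distribute over the terms of R1 (each basis-blade product reordered to ascending indices, repeated generators contracted through their squares):
(39/5) R2 = -559/25 + 286/25*e12
(129/10*e12) R2 = 473/25 - 1849/50*e12
Summing the partial products and collecting blades:
Answer: -86/25 - 1277/50*e12


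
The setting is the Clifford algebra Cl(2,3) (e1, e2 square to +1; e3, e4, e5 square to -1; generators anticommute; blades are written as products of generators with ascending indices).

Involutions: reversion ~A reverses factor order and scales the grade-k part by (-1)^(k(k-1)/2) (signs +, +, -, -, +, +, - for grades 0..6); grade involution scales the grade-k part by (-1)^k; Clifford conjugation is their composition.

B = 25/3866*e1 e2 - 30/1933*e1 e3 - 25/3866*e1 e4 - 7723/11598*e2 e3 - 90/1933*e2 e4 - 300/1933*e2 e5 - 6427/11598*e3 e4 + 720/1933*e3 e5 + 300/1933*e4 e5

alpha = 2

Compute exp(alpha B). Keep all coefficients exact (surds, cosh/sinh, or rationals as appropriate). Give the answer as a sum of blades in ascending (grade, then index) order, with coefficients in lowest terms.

B^2 term by term: the squares give (25/3866)^2*(e1 e2)^2 + (-30/1933)^2*(e1 e3)^2 + (-25/3866)^2*(e1 e4)^2 + (-7723/11598)^2*(e2 e3)^2 + (-90/1933)^2*(e2 e4)^2 + (-300/1933)^2*(e2 e5)^2 + (-6427/11598)^2*(e3 e4)^2 + (720/1933)^2*(e3 e5)^2 + (300/1933)^2*(e4 e5)^2 = 625/14945956*(-1) + 900/3736489*(+1) + 625/14945956*(+1) + 59644729/134513604*(+1) + 8100/3736489*(+1) + 90000/3736489*(+1) + 41306329/134513604*(-1) + 518400/3736489*(-1) + 90000/3736489*(-1) = 0 (each basis 2-blade squares to minus the product of its generators' squares); cross terms between blades sharing an index anticommute and cancel; the commuting (index-disjoint) pairs give grade-4 terms 2*c*c'*(blade product), which cancel blade by blade — e1 e2 e3 e4: -160675/22418934 - 5400/3736489 + 193075/22418934 = 0; e1 e2 e3 e5: 18000/3736489 - 18000/3736489 = 0; e1 e2 e4 e5: 7500/3736489 - 7500/3736489 = 0; e1 e3 e4 e5: -18000/3736489 + 18000/3736489 = 0; e2 e3 e4 e5: -772300/3736489 + 129600/3736489 + 642700/3736489 = 0 — confirming B is simple. So B^2 = 0.
B^2 = 0, so the series truncates immediately: exp(alpha B) = 1 + alpha B (parabolic case).
Answer: 1 + 25/1933*e1 e2 - 60/1933*e1 e3 - 25/1933*e1 e4 - 7723/5799*e2 e3 - 180/1933*e2 e4 - 600/1933*e2 e5 - 6427/5799*e3 e4 + 1440/1933*e3 e5 + 600/1933*e4 e5


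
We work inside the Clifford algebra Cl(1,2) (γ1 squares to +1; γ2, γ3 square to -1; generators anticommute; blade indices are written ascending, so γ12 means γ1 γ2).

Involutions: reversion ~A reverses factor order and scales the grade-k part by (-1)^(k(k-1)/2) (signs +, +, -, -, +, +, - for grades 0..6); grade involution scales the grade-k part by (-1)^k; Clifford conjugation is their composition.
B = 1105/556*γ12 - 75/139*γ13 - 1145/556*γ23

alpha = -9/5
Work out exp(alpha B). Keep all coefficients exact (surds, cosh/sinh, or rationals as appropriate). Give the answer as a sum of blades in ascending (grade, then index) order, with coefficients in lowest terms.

B^2 term by term: the squares give (1105/556)^2*(γ12)^2 + (-75/139)^2*(γ13)^2 + (-1145/556)^2*(γ23)^2 = 1221025/309136*(+1) + 5625/19321*(+1) + 1311025/309136*(-1) = 0 (each basis 2-blade squares to minus the product of its generators' squares); cross terms between blades sharing an index anticommute and cancel. So B^2 = 0.
B^2 = 0, so the series closes: exp(alpha B) = 1 + alpha B (parabolic case).
Answer: 1 - 1989/556*γ12 + 135/139*γ13 + 2061/556*γ23


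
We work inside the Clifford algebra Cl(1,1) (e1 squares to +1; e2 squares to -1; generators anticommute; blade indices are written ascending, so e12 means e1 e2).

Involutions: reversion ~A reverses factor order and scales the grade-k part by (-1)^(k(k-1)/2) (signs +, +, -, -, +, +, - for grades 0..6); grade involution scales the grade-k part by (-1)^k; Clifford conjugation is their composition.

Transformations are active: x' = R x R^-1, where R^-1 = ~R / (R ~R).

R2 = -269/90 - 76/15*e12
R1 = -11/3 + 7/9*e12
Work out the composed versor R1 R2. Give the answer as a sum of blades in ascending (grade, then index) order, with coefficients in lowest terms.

Distribute over the terms of R1 (each basis-blade product reordered to ascending indices, repeated generators contracted through their squares):
(-11/3) R2 = 2959/270 + 836/45*e12
(7/9*e12) R2 = -532/135 - 1883/810*e12
Summing the partial products and collecting blades:
Answer: 379/54 + 2633/162*e12


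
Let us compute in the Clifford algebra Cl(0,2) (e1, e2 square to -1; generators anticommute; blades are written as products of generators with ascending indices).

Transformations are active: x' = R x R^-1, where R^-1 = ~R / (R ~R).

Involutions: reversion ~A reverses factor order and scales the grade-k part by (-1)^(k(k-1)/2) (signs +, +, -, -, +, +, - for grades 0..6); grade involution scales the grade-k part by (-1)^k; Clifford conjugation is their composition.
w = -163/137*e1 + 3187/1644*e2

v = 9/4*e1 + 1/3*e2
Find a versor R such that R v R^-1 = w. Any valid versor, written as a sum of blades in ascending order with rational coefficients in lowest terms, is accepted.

R = v + w = 581/548*e1 + 1245/548*e2 works: the equal norms (-745/144) guarantee its sandwich swaps v into w.
Answer: 581/548*e1 + 1245/548*e2


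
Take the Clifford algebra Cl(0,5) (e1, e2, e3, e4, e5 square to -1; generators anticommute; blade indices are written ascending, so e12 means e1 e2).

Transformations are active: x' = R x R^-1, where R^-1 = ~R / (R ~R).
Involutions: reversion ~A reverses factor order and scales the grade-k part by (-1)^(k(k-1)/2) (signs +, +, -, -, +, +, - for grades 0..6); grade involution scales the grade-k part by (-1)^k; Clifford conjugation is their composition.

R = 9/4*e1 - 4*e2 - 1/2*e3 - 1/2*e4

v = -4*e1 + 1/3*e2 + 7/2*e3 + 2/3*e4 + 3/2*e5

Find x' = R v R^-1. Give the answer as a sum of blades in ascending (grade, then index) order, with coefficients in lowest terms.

~R = 9/4*e1 - 4*e2 - 1/2*e3 - 1/2*e4, and R ~R = -345/16, so R^-1 = ~R / (-345/16).
R v = 149/12 - 61/4*e12 + 47/8*e13 - 1/2*e14 + 27/8*e15 - 83/6*e23 - 5/2*e24 - 6*e25 + 17/12*e34 - 3/4*e35 - 3/4*e45
Answer: 162/115*e1 + 4423/1035*e2 - 6053/2070*e3 - 94/1035*e4 - 3/2*e5


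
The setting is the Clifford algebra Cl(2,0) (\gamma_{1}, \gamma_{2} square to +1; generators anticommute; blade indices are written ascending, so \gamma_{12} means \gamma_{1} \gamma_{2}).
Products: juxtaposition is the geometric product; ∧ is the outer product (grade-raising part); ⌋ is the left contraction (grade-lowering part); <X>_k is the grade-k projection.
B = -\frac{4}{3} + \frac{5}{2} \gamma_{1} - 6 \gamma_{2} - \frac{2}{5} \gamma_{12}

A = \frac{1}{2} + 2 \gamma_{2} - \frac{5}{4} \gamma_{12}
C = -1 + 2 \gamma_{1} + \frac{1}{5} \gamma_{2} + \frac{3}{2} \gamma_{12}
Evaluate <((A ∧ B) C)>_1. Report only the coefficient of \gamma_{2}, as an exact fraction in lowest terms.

step 1: -\frac{2}{3} + \frac{5}{4} \gamma_{1} - \frac{17}{3} \gamma_{2} - \frac{53}{15} \gamma_{12}
step 2: \frac{22}{3} + \frac{521}{100} \gamma_{1} + \frac{579}{40} \gamma_{2} + \frac{847}{60} \gamma_{12}
step 3: \frac{521}{100} \gamma_{1} + \frac{579}{40} \gamma_{2}
Answer: \frac{579}{40}


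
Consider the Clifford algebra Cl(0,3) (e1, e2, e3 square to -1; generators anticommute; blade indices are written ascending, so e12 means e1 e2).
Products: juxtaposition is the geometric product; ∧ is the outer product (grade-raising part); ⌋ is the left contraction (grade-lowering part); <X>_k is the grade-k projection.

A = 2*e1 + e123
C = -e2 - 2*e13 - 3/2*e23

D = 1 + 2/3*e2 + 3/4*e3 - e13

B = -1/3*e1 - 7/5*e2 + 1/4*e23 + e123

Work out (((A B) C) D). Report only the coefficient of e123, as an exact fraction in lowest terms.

step 1: 5/3 - 1/4*e1 - 14/5*e12 - 7/5*e13 - 5/3*e23 + 1/2*e123
step 2: -53/10 - 41/20*e1 - 8/3*e2 + 7/6*e3 - 59/60*e12 - 241/30*e13 + 31/10*e23 - 41/40*e123
step 3: -895/72 + 1247/360*e1 - 15/2*e2 - 67/24*e3 + 243/160*e12 - 1189/240*e13 + 47/36*e23 + 667/720*e123
Answer: 667/720


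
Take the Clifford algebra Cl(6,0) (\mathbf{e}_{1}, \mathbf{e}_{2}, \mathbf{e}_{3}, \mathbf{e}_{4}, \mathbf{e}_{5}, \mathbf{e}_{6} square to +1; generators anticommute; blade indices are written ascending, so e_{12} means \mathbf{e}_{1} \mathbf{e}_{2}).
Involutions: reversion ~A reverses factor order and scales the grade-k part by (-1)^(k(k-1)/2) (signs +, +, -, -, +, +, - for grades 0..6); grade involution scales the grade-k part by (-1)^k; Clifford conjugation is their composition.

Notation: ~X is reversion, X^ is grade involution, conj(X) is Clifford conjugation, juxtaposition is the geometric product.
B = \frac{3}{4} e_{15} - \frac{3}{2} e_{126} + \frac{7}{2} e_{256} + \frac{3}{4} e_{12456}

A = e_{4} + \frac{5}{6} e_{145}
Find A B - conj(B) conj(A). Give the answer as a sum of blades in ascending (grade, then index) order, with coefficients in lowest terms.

first term: \frac{5}{8} e_{4} - \frac{5}{8} e_{26} - \frac{3}{4} e_{145} + \frac{17}{12} e_{1246} + \frac{3}{4} e_{1256} - \frac{19}{4} e_{2456}
second term: -\frac{5}{8} e_{4} + \frac{5}{8} e_{26} - \frac{3}{4} e_{145} + \frac{17}{12} e_{1246} + \frac{3}{4} e_{1256} - \frac{19}{4} e_{2456}
Answer: \frac{5}{4} e_{4} - \frac{5}{4} e_{26}


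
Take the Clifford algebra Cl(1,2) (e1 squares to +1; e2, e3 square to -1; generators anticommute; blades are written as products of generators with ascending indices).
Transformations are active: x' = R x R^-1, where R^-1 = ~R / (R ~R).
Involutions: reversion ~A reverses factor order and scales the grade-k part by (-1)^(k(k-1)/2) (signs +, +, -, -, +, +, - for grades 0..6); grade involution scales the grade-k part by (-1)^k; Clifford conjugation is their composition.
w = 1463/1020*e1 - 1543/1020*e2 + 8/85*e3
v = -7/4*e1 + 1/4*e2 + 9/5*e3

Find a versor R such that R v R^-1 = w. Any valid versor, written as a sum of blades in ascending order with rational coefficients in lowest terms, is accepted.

R = v + w = -161/510*e1 - 322/255*e2 + 161/85*e3 works: the equal norms (-6/25) guarantee its sandwich swaps v into w.
Answer: -161/510*e1 - 322/255*e2 + 161/85*e3


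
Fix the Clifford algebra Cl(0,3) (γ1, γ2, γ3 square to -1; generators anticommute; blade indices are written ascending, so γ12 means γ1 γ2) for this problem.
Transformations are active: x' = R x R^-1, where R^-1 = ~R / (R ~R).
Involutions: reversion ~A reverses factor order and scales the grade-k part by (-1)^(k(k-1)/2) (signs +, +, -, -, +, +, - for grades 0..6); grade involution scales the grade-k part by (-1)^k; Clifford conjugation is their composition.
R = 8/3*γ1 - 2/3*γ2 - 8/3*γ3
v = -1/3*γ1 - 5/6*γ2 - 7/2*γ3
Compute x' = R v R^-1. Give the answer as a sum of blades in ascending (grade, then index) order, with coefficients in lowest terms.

~R = 8/3*γ1 - 2/3*γ2 - 8/3*γ3, and R ~R = -44/3, so R^-1 = ~R / (-44/3).
R v = -9 - 22/9*γ12 - 92/9*γ13 + 1/9*γ23
Answer: 119/33*γ1 + 1/66*γ2 + 5/22*γ3


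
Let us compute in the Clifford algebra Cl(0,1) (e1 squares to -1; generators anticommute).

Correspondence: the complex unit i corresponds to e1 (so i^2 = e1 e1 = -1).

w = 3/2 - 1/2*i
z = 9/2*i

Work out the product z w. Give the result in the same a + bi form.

In blades: z = 9/2*e1, w = 3/2 - 1/2*e1.
Distribute z over w term by term (generator squares from the signature, products reordered to ascending indices): (9/2*e1)*w = 9/4 + 27/4*e1.
Sum: 9/4 + 27/4*e1; translating back through the correspondence:
Answer: 9/4 + 27/4*i


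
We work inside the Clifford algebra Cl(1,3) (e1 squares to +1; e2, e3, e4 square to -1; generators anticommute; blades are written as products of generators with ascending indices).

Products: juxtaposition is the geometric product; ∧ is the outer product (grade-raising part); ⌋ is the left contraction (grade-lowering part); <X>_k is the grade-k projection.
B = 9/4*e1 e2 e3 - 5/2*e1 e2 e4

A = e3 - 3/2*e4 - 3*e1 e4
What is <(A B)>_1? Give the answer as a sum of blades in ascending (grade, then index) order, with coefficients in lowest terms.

step 1: -15/2*e2 - 6*e1 e2 + 27/4*e2 e3 e4 + 7/8*e1 e2 e3 e4
step 2: -15/2*e2
Answer: -15/2*e2


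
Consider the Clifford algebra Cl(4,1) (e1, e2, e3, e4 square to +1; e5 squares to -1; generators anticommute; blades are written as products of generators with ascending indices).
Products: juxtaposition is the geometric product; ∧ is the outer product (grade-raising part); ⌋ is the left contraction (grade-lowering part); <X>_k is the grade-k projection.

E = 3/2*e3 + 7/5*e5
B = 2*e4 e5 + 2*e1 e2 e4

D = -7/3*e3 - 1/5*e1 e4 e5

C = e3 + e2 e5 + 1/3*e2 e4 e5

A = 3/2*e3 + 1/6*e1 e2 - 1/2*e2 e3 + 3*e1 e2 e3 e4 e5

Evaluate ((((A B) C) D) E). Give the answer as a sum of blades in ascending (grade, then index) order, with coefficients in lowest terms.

step 1: -1/3*e4 + 6*e3 e5 + 6*e1 e2 e3 + e1 e3 e4 + 3*e3 e4 e5 + 3*e1 e2 e3 e4 + 1/3*e1 e2 e4 e5 - e2 e3 e4 e5
step 2: 1/9*e1 + 1/3*e3 - 6*e5 + 6*e1 e2 - 4/3*e1 e4 - 7*e2 e3 + 1/9*e2 e5 - 2/3*e3 e4 + 3*e4 e5 - 3*e1 e2 e4 - 5*e1 e3 e5 + 5*e2 e3 e4 - 2/3*e2 e4 e5 + 1/3*e1 e2 e3 e5 + e1 e3 e4 e5 + 4/3*e1 e2 e3 e4 e5
step 3: -7/9 - 3/5*e1 + 49/3*e2 + 1/5*e3 - 14/9*e4 - 4/15*e5 - 2/15*e1 e2 - 7/27*e1 e3 - 6/5*e1 e4 - 35/3*e1 e5 - 4/15*e2 e3 + 35/3*e2 e4 + 3/5*e2 e5 + e3 e4 - 14*e3 e5 - 1/45*e4 e5 - 14*e1 e2 e3 - 1/45*e1 e2 e4 + 7/9*e1 e2 e5 - 28/9*e1 e3 e4 + 2/15*e1 e3 e5 - 7/3*e1 e4 e5 + 1/15*e2 e3 e4 + 7/27*e2 e3 e5 + 6/5*e2 e4 e5 - 7*e3 e4 e5 - 7*e1 e2 e3 e4 + e1 e2 e3 e5 - 28/9*e1 e2 e4 e5 + 1/15*e1 e3 e4 e5 + 14/9*e2 e3 e4 e5 + 7/5*e1 e2 e3 e4 e5
step 4: 101/150 + 287/18*e1 - 31/25*e2 + 553/30*e3 - 661/450*e4 + 896/45*e5 - 994/45*e1 e2 - 163/150*e1 e3 + 119/15*e1 e4 - 26/25*e1 e5 + 6517/270*e2 e3 - 89/50*e2 e4 + 2023/90*e2 e5 + 182/15*e3 e4 + 17/25*e3 e5 - 1141/90*e4 e5 - 8/5*e1 e2 e3 + 1337/90*e1 e2 e4 - 253/150*e1 e2 e5 + 128/75*e1 e3 e4 + 4627/270*e1 e3 e5 - 79/50*e1 e4 e5 - 1771/90*e2 e3 e4 - 191/150*e2 e3 e5 + 56/3*e2 e4 e5 + 41/30*e3 e4 e5 - 289/150*e1 e2 e3 e4 - 623/30*e1 e2 e3 e5 + 931/450*e1 e2 e4 e5 - 707/90*e1 e3 e4 e5 + 142/75*e2 e3 e4 e5 - 217/15*e1 e2 e3 e4 e5
Answer: 101/150 + 287/18*e1 - 31/25*e2 + 553/30*e3 - 661/450*e4 + 896/45*e5 - 994/45*e1 e2 - 163/150*e1 e3 + 119/15*e1 e4 - 26/25*e1 e5 + 6517/270*e2 e3 - 89/50*e2 e4 + 2023/90*e2 e5 + 182/15*e3 e4 + 17/25*e3 e5 - 1141/90*e4 e5 - 8/5*e1 e2 e3 + 1337/90*e1 e2 e4 - 253/150*e1 e2 e5 + 128/75*e1 e3 e4 + 4627/270*e1 e3 e5 - 79/50*e1 e4 e5 - 1771/90*e2 e3 e4 - 191/150*e2 e3 e5 + 56/3*e2 e4 e5 + 41/30*e3 e4 e5 - 289/150*e1 e2 e3 e4 - 623/30*e1 e2 e3 e5 + 931/450*e1 e2 e4 e5 - 707/90*e1 e3 e4 e5 + 142/75*e2 e3 e4 e5 - 217/15*e1 e2 e3 e4 e5


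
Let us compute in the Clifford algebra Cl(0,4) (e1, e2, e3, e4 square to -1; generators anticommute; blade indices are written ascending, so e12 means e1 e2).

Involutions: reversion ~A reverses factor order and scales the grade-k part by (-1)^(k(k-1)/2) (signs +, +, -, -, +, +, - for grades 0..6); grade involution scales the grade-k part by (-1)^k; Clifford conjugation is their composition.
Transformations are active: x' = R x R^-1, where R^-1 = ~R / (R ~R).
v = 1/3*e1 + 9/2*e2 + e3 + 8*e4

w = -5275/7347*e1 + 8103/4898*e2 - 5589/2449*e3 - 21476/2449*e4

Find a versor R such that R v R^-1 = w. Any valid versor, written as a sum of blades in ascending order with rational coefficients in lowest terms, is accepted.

Since q(v) = q(w) = -3073/36, the sum R = v + w = -942/2449*e1 + 15072/2449*e2 - 3140/2449*e3 - 1884/2449*e4 does the job whenever invertible.
Answer: -942/2449*e1 + 15072/2449*e2 - 3140/2449*e3 - 1884/2449*e4


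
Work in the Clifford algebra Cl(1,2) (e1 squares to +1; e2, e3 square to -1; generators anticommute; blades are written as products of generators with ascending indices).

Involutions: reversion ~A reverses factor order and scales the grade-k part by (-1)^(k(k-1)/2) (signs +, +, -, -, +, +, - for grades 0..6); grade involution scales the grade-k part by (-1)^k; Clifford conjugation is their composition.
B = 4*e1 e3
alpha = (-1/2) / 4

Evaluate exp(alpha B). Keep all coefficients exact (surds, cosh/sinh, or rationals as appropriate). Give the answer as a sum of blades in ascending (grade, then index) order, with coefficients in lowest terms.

B^2 = (4)^2*(e1 e3)^2 = 16*(+1) = 16 (a basis 2-blade squares to minus the product of its generators' squares).
B^2 = 16 — the positive square puts this in the hyperbolic regime; l = 4, alpha*l = -1/2, so exp(alpha B) = cosh(-1/2) + (sinh(-1/2)/4)*B = cosh(1/2) + (-sinh(1/2)/4)*B.
Answer: cosh(1/2) - sinh(1/2)*e1 e3


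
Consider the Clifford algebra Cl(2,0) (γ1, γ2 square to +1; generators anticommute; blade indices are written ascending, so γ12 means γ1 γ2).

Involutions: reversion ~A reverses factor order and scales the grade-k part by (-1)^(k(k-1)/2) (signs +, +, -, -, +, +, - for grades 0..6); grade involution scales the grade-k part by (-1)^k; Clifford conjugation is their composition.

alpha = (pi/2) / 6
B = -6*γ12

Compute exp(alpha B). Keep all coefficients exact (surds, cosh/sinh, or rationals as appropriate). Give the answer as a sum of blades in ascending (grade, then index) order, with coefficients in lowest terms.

B^2 = (-6)^2*(γ12)^2 = 36*(-1) = -36 (a basis 2-blade squares to minus the product of its generators' squares).
B^2 = -36 — B^2 < 0, so the exponential closes trigonometrically: l = 6, alpha*l = pi/2, so exp(alpha B) = cos(pi/2) + (sin(pi/2)/6)*B = 0 + (1/6)*B.
Answer: -γ12


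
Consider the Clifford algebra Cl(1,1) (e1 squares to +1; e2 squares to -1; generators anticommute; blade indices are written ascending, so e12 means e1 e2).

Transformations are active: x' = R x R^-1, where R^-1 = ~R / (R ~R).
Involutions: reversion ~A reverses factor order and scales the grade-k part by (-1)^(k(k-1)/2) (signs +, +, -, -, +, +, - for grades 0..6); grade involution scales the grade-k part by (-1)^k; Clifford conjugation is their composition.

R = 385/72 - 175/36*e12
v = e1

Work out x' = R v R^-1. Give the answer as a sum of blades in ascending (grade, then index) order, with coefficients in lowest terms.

~R = 385/72 + 175/36*e12, and R ~R = 8575/1728, so R^-1 = ~R / (8575/1728).
R v = 385/72*e1 + 175/36*e2
Answer: 221/21*e1 + 220/21*e2


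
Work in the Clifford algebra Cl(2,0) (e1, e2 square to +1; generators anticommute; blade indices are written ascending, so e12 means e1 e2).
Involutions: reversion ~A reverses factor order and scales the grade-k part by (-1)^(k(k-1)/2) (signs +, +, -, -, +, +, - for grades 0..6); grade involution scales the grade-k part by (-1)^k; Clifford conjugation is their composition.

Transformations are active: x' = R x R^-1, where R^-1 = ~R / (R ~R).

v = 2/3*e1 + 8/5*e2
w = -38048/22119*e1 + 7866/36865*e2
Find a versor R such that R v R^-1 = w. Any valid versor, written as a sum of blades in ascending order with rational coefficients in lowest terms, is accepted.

A norm check does it: q(v) = q(w) = 676/225, hence R = v + w = -23302/22119*e1 + 13370/7373*e2 realises the map — parallel part kept, (v - w)/2 negated, v carried to w.
Answer: -23302/22119*e1 + 13370/7373*e2


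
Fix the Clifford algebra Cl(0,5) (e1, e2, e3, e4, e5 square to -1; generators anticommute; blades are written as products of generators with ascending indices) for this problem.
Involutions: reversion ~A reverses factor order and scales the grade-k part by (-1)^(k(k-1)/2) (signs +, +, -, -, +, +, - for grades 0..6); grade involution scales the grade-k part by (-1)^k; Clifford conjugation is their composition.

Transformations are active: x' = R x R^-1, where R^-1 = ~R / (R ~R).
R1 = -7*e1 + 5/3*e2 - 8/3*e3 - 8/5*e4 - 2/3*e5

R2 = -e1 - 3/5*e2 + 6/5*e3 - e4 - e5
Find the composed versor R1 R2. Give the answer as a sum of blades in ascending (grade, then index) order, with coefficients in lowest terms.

Distribute over the terms of R1 (each basis-blade product reordered to ascending indices, repeated generators contracted through their squares):
(-7*e1) R2 = -7 + 21/5*e1 e2 - 42/5*e1 e3 + 7*e1 e4 + 7*e1 e5
(5/3*e2) R2 = 1 + 5/3*e1 e2 + 2*e2 e3 - 5/3*e2 e4 - 5/3*e2 e5
(-8/3*e3) R2 = 16/5 - 8/3*e1 e3 - 8/5*e2 e3 + 8/3*e3 e4 + 8/3*e3 e5
(-8/5*e4) R2 = -8/5 - 8/5*e1 e4 - 24/25*e2 e4 + 48/25*e3 e4 + 8/5*e4 e5
(-2/3*e5) R2 = -2/3 - 2/3*e1 e5 - 2/5*e2 e5 + 4/5*e3 e5 - 2/3*e4 e5
Summing the partial products and collecting blades:
Answer: -76/15 + 88/15*e1 e2 - 166/15*e1 e3 + 27/5*e1 e4 + 19/3*e1 e5 + 2/5*e2 e3 - 197/75*e2 e4 - 31/15*e2 e5 + 344/75*e3 e4 + 52/15*e3 e5 + 14/15*e4 e5


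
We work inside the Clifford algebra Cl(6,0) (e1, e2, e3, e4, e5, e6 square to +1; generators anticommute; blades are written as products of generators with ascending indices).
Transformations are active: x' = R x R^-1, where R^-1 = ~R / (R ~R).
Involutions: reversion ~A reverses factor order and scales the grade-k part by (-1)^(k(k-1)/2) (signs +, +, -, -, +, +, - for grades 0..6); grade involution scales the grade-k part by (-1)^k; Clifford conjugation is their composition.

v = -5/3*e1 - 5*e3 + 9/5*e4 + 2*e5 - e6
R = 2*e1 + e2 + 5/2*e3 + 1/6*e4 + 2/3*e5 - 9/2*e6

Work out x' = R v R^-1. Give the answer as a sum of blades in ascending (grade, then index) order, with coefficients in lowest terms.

~R = 2*e1 + e2 + 5/2*e3 + 1/6*e4 + 2/3*e5 - 9/2*e6, and R ~R = 1151/36, so R^-1 = ~R / (1151/36).
R v = -97/10 + 5/3*e1 e2 - 35/6*e1 e3 + 349/90*e1 e4 + 46/9*e1 e5 - 19/2*e1 e6 - 5*e2 e3 + 9/5*e2 e4 + 2*e2 e5 - e2 e6 + 16/3*e3 e4 + 25/3*e3 e5 - 25*e3 e6 - 13/15*e4 e5 + 119/15*e4 e6 + 25/3*e5 e6
Answer: 7823/17265*e1 - 3492/5755*e2 + 4009/1151*e3 - 10941/5755*e4 - 13838/5755*e5 + 21469/5755*e6


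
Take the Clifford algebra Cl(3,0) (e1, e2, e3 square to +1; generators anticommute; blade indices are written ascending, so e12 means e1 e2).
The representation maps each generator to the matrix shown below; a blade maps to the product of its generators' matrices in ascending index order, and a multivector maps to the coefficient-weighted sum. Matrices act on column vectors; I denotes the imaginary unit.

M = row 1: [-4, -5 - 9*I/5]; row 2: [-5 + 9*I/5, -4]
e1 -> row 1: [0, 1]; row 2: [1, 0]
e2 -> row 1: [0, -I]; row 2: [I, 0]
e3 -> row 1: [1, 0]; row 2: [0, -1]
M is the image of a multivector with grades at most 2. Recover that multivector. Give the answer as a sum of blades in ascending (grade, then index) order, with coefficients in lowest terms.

Method: 1, rho(e1), rho(e2), rho(e3) form a trace-orthogonal basis of the 2x2 complex matrices (tr(X Y) = 2 if X = Y, else 0), so M = m0*1 + m1*rho(e1) + m2*rho(e2) + m3*rho(e3) with m0 = tr(M)/2 = -4, m1 = tr(M rho(e1))/2 = -5, m2 = tr(M rho(e2))/2 = 9/5, m3 = tr(M rho(e3))/2 = 0.
Multiplying table entries, the bivector images are rho(e12) = I*rho(e3), rho(e13) = -I*rho(e2), rho(e23) = I*rho(e1); with real blade coefficients the real parts of m0..m3 are the coefficients of 1, e1, e2, e3 and the imaginary parts give the bivectors (e23: Im m1, e13: -Im m2, e12: Im m3).
Answer: -4 - 5*e1 + 9/5*e2


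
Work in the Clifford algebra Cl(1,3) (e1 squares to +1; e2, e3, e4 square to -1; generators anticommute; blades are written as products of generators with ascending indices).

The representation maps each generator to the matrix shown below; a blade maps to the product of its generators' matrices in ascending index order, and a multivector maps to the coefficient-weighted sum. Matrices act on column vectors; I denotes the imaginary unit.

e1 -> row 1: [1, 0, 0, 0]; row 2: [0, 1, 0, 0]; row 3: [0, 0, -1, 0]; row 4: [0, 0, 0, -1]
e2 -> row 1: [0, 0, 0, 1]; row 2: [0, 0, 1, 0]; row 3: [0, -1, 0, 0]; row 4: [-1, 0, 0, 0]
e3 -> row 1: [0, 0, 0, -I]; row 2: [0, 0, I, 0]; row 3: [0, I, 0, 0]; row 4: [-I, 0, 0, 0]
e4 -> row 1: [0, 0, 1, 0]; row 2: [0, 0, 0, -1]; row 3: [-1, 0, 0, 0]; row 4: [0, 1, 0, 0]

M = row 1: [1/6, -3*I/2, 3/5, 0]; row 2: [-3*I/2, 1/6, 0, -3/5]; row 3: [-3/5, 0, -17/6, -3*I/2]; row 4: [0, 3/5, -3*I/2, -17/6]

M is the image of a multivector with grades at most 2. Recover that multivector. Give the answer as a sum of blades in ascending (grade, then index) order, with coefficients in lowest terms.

Method: the blade images are trace-orthogonal — tr(rho(e_A) rho(e_B)^-1) = 4 if A = B and 0 otherwise — and rho(e_A)^-1 = (e_A)^2 * rho(e_A) with (e_A)^2 = +1 or -1, so the coefficient of e_A in the preimage is (e_A)^2 * tr(M rho(e_A))/4.
Nonzero projections over blades of grade <= 2: 1: (1)^2 = +1, tr(M 1) = -16/3, coefficient -4/3; e1: (e1)^2 = +1, tr(M rho(e1)) = 6, coefficient 3/2; e4: (e4)^2 = -1, tr(M rho(e4)) = -12/5, coefficient 3/5; e3 e4: (e3 e4)^2 = -1, tr(M rho(e3 e4)) = -6, coefficient 3/2. Every other blade of grade <= 2 projects to 0.
Answer: -4/3 + 3/2*e1 + 3/5*e4 + 3/2*e3 e4


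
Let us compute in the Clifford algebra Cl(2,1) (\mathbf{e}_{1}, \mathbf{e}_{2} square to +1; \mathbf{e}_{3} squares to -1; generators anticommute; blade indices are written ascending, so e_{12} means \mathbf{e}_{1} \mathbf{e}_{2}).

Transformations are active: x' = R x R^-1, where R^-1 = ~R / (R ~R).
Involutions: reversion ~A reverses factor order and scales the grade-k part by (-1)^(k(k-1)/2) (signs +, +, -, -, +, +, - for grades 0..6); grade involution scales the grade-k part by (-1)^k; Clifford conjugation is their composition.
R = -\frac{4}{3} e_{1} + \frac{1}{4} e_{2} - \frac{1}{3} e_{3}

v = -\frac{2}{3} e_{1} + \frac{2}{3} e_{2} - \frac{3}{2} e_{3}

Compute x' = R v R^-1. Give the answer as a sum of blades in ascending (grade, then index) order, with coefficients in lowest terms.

~R = -\frac{4}{3} e_{1} + \frac{1}{4} e_{2} - \frac{1}{3} e_{3}, and R ~R = \frac{83}{48}, so R^-1 = ~R / (\frac{83}{48}).
R v = \frac{5}{9} - \frac{13}{18} e_{12} + \frac{16}{9} e_{13} - \frac{11}{72} e_{23}
Answer: -\frac{142}{747} e_{1} - \frac{42}{83} e_{2} + \frac{1921}{1494} e_{3}


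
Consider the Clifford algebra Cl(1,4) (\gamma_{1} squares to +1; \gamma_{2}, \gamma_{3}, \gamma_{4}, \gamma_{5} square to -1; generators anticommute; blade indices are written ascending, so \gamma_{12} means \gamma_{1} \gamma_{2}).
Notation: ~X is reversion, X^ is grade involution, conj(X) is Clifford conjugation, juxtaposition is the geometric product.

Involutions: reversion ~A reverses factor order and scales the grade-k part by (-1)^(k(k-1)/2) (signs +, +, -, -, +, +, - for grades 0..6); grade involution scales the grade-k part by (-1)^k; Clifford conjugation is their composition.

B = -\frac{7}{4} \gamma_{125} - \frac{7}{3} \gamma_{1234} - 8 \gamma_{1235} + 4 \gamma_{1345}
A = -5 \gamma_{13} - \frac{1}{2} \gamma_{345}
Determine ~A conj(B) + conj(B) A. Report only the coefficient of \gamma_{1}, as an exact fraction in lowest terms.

first term: -2 \gamma_{1} + \frac{35}{3} \gamma_{24} + 40 \gamma_{25} + 20 \gamma_{45} - 4 \gamma_{124} + \frac{7}{6} \gamma_{125} - \frac{35}{4} \gamma_{235} + \frac{7}{8} \gamma_{1234}
second term: -2 \gamma_{1} - \frac{35}{3} \gamma_{24} - 40 \gamma_{25} - 20 \gamma_{45} + 4 \gamma_{124} - \frac{7}{6} \gamma_{125} - \frac{35}{4} \gamma_{235} - \frac{7}{8} \gamma_{1234}
Answer: -4


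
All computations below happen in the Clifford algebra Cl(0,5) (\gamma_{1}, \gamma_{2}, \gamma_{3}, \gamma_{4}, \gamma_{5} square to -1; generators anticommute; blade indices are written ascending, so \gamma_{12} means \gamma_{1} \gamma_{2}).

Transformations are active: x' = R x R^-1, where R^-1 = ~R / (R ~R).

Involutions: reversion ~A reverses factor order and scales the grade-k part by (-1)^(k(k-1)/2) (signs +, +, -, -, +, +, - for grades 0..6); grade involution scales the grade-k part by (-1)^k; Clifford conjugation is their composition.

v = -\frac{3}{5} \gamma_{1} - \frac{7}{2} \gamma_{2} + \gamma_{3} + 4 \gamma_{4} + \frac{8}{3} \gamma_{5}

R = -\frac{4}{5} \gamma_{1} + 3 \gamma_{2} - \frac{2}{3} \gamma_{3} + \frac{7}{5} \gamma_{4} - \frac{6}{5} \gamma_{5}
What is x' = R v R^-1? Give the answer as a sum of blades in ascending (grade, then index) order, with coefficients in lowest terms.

~R = -\frac{4}{5} \gamma_{1} + 3 \gamma_{2} - \frac{2}{3} \gamma_{3} + \frac{7}{5} \gamma_{4} - \frac{6}{5} \gamma_{5}, and R ~R = -\frac{3034}{225}, so R^-1 = ~R / (-\frac{3034}{225}).
R v = \frac{1243}{150} + \frac{23}{5} \gamma_{12} - \frac{6}{5} \gamma_{13} - \frac{59}{25} \gamma_{14} - \frac{214}{75} \gamma_{15} + \frac{2}{3} \gamma_{23} + \frac{169}{10} \gamma_{24} + \frac{19}{5} \gamma_{25} - \frac{61}{15} \gamma_{34} - \frac{26}{45} \gamma_{35} + \frac{128}{15} \gamma_{45}
Answer: \frac{12009}{7585} \gamma_{1} - \frac{284}{1517} \gamma_{2} - \frac{274}{1517} \gamma_{3} - \frac{86783}{15170} \gamma_{4} - \frac{27119}{22755} \gamma_{5}


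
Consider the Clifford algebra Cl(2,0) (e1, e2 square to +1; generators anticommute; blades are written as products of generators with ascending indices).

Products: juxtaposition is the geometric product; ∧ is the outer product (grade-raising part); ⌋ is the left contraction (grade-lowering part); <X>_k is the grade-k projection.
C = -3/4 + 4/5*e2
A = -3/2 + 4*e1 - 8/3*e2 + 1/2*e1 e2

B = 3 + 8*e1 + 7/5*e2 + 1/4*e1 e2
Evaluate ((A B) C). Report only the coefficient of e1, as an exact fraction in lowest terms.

step 1: 2837/120 + 41/30*e1 - 131/10*e2 + 3367/120*e1 e2
step 2: -22569/800 + 12853/600*e1 + 17243/600*e2 - 47881/2400*e1 e2
Answer: 12853/600


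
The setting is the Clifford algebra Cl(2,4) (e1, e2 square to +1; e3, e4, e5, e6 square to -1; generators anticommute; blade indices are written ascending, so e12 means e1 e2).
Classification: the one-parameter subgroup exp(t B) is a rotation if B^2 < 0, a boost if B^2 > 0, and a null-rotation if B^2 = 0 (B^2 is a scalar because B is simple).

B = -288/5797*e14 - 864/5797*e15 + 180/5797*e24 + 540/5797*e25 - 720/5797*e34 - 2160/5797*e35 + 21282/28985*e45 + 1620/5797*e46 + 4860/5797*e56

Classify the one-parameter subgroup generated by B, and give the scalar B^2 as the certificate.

B^2 term by term: the squares give (-288/5797)^2*(e14)^2 + (-864/5797)^2*(e15)^2 + (180/5797)^2*(e24)^2 + (540/5797)^2*(e25)^2 + (-720/5797)^2*(e34)^2 + (-2160/5797)^2*(e35)^2 + (21282/28985)^2*(e45)^2 + (1620/5797)^2*(e46)^2 + (4860/5797)^2*(e56)^2 = 82944/33605209*(+1) + 746496/33605209*(+1) + 32400/33605209*(+1) + 291600/33605209*(+1) + 518400/33605209*(-1) + 4665600/33605209*(-1) + 452923524/840130225*(-1) + 2624400/33605209*(-1) + 23619600/33605209*(-1) = -36/25 (each basis 2-blade squares to minus the product of its generators' squares); cross terms between blades sharing an index anticommute and cancel; the commuting (index-disjoint) pairs give grade-4 terms 2*c*c'*(blade product), which cancel blade by blade — e1245: 311040/33605209 - 311040/33605209 = 0; e1345: -1244160/33605209 + 1244160/33605209 = 0; e1456: -2799360/33605209 + 2799360/33605209 = 0; e2345: 777600/33605209 - 777600/33605209 = 0; e2456: 1749600/33605209 - 1749600/33605209 = 0; e3456: -6998400/33605209 + 6998400/33605209 = 0 — confirming B is simple. So B^2 = -36/25.
Answer: rotation, certificate B^2 = -36/25. Certificate logic: -36/25 is a conjugation-invariant scalar, so its sign fixes rotation versus boost versus null-rotation outright.


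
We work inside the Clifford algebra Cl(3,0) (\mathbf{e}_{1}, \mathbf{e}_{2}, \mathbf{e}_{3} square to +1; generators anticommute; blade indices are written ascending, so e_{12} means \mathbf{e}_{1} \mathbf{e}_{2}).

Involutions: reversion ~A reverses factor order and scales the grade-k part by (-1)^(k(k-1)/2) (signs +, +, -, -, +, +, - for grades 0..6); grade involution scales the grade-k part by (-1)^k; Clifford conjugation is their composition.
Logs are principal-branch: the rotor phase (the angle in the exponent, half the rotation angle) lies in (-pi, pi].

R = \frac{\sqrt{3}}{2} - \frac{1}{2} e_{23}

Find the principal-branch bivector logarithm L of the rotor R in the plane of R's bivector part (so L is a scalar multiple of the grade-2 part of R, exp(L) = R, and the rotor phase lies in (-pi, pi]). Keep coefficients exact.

The scalar part of R is \frac{\sqrt{3}}{2}, and that scalar determines the rotor phase on the principal branch; recovering the unit plane as bivector-part over sine of the phase gives L = phase * plane.
Concretely: cos(phase) = \frac{\sqrt{3}}{2} gives phase = ±\frac{\pi}{6}, and since phase/sin(phase) is even the sign is immaterial: L = (phase/sin(phase)) * <R>_2 = (\frac{\pi}{3}) * <R>_2.
Answer: - \frac{\pi}{6} e_{23}


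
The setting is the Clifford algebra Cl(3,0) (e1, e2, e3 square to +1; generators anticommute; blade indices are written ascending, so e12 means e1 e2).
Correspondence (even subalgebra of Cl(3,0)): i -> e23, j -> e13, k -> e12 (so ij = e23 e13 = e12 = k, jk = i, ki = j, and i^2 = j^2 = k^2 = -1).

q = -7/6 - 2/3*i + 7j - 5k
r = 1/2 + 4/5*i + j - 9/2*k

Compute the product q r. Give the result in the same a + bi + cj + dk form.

In blades: q = -7/6 - 5*e12 + 7*e13 - 2/3*e23, r = 1/2 - 9/2*e12 + e13 + 4/5*e23.
Distribute q over r term by term (generator squares from the signature, products reordered to ascending indices): (-7/6)*r = -7/12 + 21/4*e12 - 7/6*e13 - 14/15*e23; (-5*e12)*r = -45/2 - 5/2*e12 - 4*e13 + 5*e23; (7*e13)*r = -7 - 28/5*e12 + 7/2*e13 - 63/2*e23; (-2/3*e23)*r = 8/15 - 2/3*e12 - 3*e13 - 1/3*e23.
Sum: -591/20 - 211/60*e12 - 14/3*e13 - 833/30*e23; translating back through the correspondence:
Answer: -591/20 - 833/30*i - 14/3*j - 211/60*k


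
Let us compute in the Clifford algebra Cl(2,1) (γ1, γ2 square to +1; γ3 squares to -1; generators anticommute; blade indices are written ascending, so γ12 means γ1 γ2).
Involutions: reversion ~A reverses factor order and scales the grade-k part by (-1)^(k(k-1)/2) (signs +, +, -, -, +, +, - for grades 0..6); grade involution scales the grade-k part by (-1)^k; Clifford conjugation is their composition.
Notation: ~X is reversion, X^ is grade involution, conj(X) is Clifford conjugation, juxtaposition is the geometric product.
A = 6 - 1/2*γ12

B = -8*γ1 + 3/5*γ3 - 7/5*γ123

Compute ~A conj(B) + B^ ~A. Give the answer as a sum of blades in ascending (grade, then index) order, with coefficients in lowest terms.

first term: 48*γ1 - 4*γ2 - 29/10*γ3 - 87/10*γ123
second term: 48*γ1 + 4*γ2 - 43/10*γ3 + 81/10*γ123
Answer: 96*γ1 - 36/5*γ3 - 3/5*γ123


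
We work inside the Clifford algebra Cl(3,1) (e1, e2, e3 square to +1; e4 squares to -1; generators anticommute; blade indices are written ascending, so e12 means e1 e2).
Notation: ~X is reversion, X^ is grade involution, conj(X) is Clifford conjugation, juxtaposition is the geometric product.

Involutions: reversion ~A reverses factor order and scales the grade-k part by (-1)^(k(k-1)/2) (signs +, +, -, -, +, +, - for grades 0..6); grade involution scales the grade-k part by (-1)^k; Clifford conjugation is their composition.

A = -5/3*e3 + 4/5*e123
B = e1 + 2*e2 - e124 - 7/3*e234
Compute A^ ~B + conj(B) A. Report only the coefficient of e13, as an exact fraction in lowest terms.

first term: -1/15*e13 + 28/15*e14 - 62/15*e23 - 35/9*e24 + 4/5*e34 + 5/3*e1234
second term: 49/15*e13 - 28/15*e14 + 38/15*e23 - 35/9*e24 - 4/5*e34 - 5/3*e1234
Answer: 16/5


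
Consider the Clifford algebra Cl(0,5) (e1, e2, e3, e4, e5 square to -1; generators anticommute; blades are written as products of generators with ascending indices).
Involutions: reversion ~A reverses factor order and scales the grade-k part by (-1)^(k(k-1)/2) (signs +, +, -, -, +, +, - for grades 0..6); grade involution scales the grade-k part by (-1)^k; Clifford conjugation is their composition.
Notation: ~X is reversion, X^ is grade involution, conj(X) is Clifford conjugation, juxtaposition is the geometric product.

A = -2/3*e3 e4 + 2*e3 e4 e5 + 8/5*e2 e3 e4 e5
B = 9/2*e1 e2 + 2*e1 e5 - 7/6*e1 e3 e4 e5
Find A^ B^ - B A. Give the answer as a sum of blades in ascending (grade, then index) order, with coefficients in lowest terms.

first term: -7/3*e1 - 28/15*e1 e2 - 7/9*e1 e5 - 4*e1 e3 e4 - 31/5*e1 e2 e3 e4 + 88/15*e1 e3 e4 e5 - 9*e1 e2 e3 e4 e5
second term: -7/3*e1 + 28/15*e1 e2 - 7/9*e1 e5 - 4*e1 e3 e4 + 1/5*e1 e2 e3 e4 - 128/15*e1 e3 e4 e5 + 9*e1 e2 e3 e4 e5
Answer: -56/15*e1 e2 - 32/5*e1 e2 e3 e4 + 72/5*e1 e3 e4 e5 - 18*e1 e2 e3 e4 e5
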